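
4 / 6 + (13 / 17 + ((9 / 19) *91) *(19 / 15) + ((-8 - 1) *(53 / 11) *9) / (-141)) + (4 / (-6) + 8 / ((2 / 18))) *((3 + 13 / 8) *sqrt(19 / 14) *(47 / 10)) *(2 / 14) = 7751801 / 131835 + 186073 *sqrt(266) / 11760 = 316.86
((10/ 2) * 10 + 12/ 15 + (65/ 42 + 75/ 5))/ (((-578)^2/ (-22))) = -155573/ 35078820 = -0.00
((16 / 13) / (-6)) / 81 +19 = 60013 / 3159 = 19.00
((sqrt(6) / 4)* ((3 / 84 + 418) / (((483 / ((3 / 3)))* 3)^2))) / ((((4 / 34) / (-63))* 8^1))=-198985* sqrt(6) / 59721984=-0.01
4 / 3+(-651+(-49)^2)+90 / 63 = 36808 / 21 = 1752.76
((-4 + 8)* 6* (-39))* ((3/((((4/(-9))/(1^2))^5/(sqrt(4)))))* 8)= 20726199/8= 2590774.88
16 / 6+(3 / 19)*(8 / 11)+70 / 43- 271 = -7187549 / 26961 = -266.59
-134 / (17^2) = -134 / 289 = -0.46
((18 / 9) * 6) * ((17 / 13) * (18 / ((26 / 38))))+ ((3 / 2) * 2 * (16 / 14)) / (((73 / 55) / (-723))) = -1454.80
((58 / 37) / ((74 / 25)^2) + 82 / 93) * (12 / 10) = 9992717 / 7851215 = 1.27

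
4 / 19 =0.21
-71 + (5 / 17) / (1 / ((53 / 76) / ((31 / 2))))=-1421581 / 20026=-70.99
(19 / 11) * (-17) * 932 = -301036 / 11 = -27366.91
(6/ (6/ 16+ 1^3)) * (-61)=-2928/ 11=-266.18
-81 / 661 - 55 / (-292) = 0.07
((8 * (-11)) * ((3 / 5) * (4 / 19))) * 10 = -111.16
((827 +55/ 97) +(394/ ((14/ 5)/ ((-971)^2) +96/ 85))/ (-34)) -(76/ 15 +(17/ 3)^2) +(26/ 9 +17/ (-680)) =782.99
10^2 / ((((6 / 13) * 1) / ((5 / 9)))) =3250 / 27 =120.37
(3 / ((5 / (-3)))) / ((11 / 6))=-54 / 55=-0.98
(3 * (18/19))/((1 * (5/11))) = 594/95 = 6.25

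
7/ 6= 1.17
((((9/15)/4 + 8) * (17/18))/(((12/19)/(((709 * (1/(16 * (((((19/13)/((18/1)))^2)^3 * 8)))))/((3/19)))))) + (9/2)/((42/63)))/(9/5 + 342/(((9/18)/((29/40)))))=6913061255144319/2306160416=2997649.78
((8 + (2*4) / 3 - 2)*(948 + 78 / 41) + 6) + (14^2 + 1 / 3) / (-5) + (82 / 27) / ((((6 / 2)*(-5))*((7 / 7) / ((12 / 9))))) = 408430753 / 49815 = 8198.95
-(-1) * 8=8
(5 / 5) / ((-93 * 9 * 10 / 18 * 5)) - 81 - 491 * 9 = -4500.00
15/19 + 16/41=919/779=1.18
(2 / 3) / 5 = 2 / 15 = 0.13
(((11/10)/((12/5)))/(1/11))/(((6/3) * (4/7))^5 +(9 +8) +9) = 2033647/11274000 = 0.18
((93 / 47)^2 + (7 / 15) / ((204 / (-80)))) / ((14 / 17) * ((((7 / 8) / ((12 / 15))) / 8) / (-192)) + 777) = 10333757440 / 2151284169153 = 0.00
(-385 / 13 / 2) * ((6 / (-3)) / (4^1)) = 385 / 52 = 7.40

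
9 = 9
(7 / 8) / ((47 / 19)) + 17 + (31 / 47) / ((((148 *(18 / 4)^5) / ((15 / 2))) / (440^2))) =20.86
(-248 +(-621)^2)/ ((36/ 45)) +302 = 1928173/ 4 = 482043.25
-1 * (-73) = 73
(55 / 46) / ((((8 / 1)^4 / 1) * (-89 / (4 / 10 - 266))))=913 / 1048064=0.00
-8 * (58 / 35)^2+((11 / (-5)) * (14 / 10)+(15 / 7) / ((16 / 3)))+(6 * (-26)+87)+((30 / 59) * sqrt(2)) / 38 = -367097 / 3920+15 * sqrt(2) / 1121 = -93.63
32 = 32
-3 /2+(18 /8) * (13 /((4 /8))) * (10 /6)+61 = 157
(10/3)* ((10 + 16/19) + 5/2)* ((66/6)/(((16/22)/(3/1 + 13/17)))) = 817960/323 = 2532.38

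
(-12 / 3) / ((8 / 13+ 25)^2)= -676 / 110889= -0.01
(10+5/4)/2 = 45/8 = 5.62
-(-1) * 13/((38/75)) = 975/38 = 25.66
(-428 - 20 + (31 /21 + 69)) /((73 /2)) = -15856 /1533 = -10.34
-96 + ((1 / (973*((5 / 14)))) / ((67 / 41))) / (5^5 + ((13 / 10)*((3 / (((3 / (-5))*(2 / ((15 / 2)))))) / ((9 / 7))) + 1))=-333341324592 / 3472305485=-96.00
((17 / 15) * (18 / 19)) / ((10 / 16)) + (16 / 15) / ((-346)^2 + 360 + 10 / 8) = 1175802512 / 684440325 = 1.72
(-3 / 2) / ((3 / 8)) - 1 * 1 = -5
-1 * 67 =-67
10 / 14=5 / 7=0.71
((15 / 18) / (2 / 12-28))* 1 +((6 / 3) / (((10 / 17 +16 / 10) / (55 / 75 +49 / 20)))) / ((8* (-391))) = -1058617 / 34292448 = -0.03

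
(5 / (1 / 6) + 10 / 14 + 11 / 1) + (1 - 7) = 35.71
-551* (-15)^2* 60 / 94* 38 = -141331500 / 47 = -3007053.19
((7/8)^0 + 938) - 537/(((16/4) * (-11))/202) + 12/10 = 374607/110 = 3405.52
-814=-814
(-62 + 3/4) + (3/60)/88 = -107799/1760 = -61.25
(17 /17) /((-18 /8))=-4 /9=-0.44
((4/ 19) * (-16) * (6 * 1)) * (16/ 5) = -6144/ 95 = -64.67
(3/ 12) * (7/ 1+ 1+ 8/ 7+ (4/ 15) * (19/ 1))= 373/ 105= 3.55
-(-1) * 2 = 2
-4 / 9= -0.44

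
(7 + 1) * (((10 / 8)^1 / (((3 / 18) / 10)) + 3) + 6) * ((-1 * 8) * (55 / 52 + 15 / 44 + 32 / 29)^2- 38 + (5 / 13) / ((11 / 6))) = -59050.14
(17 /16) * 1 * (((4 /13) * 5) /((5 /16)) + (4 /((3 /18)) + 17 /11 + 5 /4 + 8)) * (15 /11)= 57.55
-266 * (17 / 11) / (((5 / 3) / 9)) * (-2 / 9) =27132 / 55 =493.31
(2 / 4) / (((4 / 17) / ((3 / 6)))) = 17 / 16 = 1.06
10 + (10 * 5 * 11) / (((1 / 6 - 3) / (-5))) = 16670 / 17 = 980.59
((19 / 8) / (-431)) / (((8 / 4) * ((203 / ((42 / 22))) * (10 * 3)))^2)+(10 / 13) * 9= 12631389407753 / 1824534025600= 6.92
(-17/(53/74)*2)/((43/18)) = -45288/2279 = -19.87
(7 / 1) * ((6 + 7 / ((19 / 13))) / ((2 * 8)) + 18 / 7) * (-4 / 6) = -6907 / 456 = -15.15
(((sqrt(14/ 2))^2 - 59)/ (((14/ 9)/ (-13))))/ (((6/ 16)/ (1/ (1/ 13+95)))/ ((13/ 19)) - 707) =-1028196/ 1549471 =-0.66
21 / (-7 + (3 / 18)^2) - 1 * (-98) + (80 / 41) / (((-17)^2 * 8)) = 282506368 / 2974099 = 94.99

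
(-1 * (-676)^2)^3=-95428956661682176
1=1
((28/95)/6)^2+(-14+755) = 60187921/81225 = 741.00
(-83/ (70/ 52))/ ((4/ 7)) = -1079/ 10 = -107.90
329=329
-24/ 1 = -24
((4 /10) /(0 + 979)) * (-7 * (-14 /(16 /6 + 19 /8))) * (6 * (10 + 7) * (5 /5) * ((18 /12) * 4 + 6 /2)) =4318272 /592295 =7.29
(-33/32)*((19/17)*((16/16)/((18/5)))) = -0.32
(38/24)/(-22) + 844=843.93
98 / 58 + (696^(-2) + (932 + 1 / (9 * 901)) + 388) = 576863156741 / 436458816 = 1321.69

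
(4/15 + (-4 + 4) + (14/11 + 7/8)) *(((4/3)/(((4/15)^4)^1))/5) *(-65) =-46609875/5632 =-8275.90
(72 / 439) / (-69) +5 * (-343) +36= -16952887 / 10097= -1679.00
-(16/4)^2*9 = -144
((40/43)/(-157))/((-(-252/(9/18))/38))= -190/425313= -0.00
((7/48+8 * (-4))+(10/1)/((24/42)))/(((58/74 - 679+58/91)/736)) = 53356849/3422112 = 15.59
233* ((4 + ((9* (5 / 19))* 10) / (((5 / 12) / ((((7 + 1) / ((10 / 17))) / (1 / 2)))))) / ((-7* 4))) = -1715579 / 133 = -12899.09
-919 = -919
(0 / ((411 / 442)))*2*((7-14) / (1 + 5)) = 0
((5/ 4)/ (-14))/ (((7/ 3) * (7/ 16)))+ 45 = 15405/ 343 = 44.91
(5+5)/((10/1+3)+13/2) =0.51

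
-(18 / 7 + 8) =-74 / 7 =-10.57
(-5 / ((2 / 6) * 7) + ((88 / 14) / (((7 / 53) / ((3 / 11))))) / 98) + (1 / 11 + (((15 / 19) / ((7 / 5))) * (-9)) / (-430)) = -82327909 / 43155574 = -1.91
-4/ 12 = -1/ 3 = -0.33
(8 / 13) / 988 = 2 / 3211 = 0.00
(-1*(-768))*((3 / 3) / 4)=192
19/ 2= 9.50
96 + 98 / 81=7874 / 81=97.21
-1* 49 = -49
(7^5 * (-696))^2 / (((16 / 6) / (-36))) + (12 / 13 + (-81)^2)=-24014635553451687 / 13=-1847279657957822.08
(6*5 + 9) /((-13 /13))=-39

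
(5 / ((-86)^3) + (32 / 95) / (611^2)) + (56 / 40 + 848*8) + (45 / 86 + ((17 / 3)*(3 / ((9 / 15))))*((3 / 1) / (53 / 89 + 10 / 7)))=2988074264094819637 / 437625993221768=6827.92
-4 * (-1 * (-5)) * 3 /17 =-60 /17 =-3.53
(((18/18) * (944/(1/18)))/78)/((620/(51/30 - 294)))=-1034742/10075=-102.70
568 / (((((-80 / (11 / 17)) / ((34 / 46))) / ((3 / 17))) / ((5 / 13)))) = -2343 / 10166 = -0.23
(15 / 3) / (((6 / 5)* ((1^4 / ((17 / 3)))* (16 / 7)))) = 2975 / 288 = 10.33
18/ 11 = 1.64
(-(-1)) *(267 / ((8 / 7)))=1869 / 8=233.62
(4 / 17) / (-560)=-1 / 2380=-0.00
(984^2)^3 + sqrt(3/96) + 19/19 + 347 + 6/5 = 907759056765321565.38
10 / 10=1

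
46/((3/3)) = 46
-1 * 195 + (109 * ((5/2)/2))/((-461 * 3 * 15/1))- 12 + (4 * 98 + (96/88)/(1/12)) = 36161485/182556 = 198.08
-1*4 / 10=-2 / 5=-0.40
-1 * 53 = -53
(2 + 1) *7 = 21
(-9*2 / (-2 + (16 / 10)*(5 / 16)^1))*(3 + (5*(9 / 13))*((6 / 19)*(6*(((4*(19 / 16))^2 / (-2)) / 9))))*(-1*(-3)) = -4887 / 26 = -187.96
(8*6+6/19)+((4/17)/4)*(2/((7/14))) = 15682/323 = 48.55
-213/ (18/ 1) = -71/ 6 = -11.83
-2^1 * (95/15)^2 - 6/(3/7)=-848/9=-94.22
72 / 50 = 36 / 25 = 1.44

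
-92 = -92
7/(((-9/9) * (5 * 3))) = -7/15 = -0.47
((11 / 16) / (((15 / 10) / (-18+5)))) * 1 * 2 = -143 / 12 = -11.92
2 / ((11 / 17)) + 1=45 / 11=4.09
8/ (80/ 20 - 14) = -4/ 5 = -0.80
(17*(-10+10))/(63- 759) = 0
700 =700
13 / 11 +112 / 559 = 1.38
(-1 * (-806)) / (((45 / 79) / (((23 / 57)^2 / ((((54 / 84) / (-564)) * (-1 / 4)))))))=354620372288 / 438615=808500.33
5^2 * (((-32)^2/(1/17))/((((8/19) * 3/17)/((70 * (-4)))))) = -4919936000/3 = -1639978666.67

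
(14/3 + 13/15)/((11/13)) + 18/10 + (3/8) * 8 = 1871/165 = 11.34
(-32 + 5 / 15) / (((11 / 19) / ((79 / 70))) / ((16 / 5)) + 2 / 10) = -5703800 / 64899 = -87.89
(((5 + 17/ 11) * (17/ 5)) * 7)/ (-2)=-4284/ 55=-77.89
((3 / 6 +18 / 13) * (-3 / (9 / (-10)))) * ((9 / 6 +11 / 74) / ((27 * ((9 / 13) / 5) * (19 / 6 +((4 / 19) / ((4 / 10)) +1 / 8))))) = 11358200 / 15653331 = 0.73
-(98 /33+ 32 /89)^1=-9778 /2937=-3.33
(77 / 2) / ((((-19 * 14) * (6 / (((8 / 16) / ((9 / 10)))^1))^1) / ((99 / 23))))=-605 / 10488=-0.06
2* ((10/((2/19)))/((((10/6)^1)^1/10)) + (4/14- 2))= 7956/7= 1136.57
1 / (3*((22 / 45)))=15 / 22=0.68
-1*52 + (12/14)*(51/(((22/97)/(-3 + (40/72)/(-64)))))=-3113973/4928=-631.89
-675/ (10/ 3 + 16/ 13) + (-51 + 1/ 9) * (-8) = 415267/ 1602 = 259.22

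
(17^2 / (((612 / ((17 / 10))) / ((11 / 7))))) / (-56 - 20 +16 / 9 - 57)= -3179 / 330680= -0.01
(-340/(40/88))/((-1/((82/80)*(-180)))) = -138006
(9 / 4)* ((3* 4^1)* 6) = 162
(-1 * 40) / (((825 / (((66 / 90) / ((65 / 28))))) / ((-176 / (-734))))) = -19712 / 5367375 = -0.00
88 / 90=44 / 45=0.98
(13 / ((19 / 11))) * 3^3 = 3861 / 19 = 203.21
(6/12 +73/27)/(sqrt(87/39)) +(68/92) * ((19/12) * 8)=173 * sqrt(377)/1566 +646/69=11.51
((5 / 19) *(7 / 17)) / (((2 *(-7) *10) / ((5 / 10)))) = -1 / 2584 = -0.00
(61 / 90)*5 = 61 / 18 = 3.39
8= 8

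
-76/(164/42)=-798/41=-19.46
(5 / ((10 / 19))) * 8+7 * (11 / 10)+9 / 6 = 426 / 5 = 85.20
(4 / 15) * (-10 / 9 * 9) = -8 / 3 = -2.67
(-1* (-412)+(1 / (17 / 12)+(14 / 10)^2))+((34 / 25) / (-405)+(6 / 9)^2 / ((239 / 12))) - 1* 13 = 16524460718 / 41137875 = 401.68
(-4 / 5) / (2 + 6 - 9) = 4 / 5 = 0.80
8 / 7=1.14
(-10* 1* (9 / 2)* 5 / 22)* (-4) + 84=1374 / 11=124.91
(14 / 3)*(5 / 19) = 70 / 57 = 1.23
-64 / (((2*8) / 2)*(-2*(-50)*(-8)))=1 / 100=0.01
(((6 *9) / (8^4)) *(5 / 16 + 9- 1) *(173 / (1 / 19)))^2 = 139325374282689 / 1073741824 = 129756.87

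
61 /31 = 1.97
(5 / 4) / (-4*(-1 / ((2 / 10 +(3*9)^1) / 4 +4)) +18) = 135 / 1984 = 0.07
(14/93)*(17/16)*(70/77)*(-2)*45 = -8925/682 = -13.09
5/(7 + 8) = 1/3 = 0.33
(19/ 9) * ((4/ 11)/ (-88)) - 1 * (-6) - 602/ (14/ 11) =-1017145/ 2178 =-467.01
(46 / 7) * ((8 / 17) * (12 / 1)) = 4416 / 119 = 37.11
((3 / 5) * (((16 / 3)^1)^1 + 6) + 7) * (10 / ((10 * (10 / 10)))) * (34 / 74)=6.34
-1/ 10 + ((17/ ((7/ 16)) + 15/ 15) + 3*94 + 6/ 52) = 146452/ 455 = 321.87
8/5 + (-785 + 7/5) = -782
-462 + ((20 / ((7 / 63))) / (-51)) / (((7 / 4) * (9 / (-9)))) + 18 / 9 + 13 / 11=-597953 / 1309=-456.80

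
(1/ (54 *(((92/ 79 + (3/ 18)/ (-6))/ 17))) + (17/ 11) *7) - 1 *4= 756971/ 106689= 7.10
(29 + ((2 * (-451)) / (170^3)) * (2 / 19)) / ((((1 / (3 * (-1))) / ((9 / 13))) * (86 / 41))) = -749179185993 / 26090486500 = -28.71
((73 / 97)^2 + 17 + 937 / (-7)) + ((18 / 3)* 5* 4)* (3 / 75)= -36715583 / 329315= -111.49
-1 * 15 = -15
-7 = -7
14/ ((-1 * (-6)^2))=-7/ 18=-0.39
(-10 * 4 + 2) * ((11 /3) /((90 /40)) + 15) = -17062 /27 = -631.93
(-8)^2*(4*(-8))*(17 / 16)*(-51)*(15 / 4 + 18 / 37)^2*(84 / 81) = 2827733216 / 1369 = 2065546.54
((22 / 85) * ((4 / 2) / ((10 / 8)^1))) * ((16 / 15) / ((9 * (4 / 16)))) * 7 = 1.37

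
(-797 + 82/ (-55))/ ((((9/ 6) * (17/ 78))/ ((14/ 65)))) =-2459352/ 4675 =-526.06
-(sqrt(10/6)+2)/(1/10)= -20 - 10 * sqrt(15)/3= -32.91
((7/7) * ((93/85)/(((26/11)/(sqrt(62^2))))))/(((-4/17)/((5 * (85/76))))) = -2695605/3952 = -682.09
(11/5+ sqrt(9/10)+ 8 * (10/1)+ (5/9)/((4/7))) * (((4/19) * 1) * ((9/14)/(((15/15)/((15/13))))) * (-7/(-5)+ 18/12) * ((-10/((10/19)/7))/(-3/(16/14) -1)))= 324 * sqrt(10)/65+ 89826/65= 1397.70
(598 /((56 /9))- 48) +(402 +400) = 23803 /28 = 850.11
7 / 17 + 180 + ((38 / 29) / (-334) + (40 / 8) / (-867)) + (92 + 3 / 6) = 272.90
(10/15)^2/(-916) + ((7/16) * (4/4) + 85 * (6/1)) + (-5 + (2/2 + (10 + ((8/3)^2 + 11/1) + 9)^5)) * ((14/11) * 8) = 1705713577053681145/2379910896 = 716713209.69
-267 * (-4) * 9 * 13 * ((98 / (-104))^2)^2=98520.83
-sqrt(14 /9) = -sqrt(14) /3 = -1.25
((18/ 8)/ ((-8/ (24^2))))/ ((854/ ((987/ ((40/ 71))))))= -810891/ 2440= -332.33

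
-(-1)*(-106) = -106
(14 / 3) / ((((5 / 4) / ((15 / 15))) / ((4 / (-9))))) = -224 / 135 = -1.66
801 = 801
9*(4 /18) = 2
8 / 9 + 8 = 80 / 9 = 8.89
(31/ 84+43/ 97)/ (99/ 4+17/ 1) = 6619/ 340179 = 0.02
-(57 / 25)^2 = -3249 / 625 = -5.20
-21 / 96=-7 / 32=-0.22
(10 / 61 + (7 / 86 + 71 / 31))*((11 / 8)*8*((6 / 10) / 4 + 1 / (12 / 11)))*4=145151776 / 1219695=119.01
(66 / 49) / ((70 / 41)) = 1353 / 1715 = 0.79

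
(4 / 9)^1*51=68 / 3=22.67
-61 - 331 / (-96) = -5525 / 96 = -57.55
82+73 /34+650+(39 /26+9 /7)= 87695 /119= 736.93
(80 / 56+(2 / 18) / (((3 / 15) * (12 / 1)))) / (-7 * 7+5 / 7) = -1115 / 36504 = -0.03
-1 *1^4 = -1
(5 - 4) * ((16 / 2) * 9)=72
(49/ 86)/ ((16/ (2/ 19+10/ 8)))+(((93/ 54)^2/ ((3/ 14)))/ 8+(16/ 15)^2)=1852681637/ 635299200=2.92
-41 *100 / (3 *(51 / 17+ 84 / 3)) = -4100 / 93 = -44.09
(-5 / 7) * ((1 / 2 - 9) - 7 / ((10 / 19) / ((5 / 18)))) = 2195 / 252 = 8.71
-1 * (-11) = 11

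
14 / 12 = 7 / 6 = 1.17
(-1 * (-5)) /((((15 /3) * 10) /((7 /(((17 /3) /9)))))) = 189 /170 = 1.11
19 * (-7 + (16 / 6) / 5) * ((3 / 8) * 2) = -1843 / 20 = -92.15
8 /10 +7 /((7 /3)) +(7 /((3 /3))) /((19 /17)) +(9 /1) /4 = 12.31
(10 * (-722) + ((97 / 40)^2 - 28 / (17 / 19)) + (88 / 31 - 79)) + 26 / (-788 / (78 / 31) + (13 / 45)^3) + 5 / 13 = -29771542077144470149 / 4066443266142400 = -7321.27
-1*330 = -330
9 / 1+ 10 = 19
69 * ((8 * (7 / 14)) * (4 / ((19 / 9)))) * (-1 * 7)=-69552 / 19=-3660.63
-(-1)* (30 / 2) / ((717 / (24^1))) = 120 / 239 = 0.50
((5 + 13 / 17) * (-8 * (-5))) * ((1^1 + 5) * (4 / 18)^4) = 125440 / 37179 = 3.37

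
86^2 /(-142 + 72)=-3698 /35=-105.66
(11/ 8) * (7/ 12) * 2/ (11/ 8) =7/ 6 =1.17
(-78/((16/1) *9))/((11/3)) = -13/88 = -0.15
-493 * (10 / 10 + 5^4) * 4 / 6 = -617236 / 3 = -205745.33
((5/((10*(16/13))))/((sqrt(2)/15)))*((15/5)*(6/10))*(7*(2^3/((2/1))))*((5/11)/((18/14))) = 9555*sqrt(2)/176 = 76.78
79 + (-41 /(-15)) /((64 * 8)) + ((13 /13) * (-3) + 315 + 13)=3102761 /7680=404.01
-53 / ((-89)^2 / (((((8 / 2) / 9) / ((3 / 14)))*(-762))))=10.57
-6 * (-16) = 96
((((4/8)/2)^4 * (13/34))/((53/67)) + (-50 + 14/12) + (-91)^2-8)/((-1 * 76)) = -11381722933/105179136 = -108.21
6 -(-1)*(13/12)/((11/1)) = 805/132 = 6.10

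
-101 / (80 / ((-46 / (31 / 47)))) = 109181 / 1240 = 88.05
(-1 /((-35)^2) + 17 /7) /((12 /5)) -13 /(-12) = 2053 /980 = 2.09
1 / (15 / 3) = 1 / 5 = 0.20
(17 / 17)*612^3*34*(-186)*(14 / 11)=-20294304081408 / 11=-1844936734673.45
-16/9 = -1.78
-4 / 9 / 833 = -4 / 7497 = -0.00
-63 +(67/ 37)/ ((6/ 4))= -6859/ 111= -61.79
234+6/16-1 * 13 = 1771/8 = 221.38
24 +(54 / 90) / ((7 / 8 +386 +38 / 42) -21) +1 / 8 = 59466367 / 2464760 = 24.13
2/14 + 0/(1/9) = 1/7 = 0.14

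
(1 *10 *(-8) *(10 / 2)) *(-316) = 126400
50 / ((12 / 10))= 125 / 3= 41.67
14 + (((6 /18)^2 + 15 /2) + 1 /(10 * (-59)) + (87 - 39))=184813 /2655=69.61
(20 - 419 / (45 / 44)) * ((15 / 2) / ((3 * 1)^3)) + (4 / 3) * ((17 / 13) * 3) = -108476 / 1053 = -103.02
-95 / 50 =-19 / 10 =-1.90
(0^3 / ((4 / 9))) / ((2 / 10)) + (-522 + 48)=-474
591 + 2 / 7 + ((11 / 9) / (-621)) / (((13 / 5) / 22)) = 591.27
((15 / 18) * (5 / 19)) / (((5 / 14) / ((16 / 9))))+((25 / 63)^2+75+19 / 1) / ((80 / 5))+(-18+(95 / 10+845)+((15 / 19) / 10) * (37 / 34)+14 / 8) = 17338871573 / 20511792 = 845.31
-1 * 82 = -82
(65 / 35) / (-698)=-13 / 4886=-0.00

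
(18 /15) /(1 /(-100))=-120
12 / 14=6 / 7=0.86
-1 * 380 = -380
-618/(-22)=309/11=28.09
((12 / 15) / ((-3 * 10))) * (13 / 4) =-13 / 150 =-0.09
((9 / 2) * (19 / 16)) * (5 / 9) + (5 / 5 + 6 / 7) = 1081 / 224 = 4.83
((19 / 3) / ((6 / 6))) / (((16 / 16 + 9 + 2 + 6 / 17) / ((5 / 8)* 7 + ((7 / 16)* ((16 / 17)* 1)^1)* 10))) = 209 / 48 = 4.35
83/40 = 2.08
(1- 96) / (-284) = 95 / 284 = 0.33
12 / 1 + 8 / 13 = 164 / 13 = 12.62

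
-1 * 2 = -2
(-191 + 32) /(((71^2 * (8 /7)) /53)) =-58989 /40328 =-1.46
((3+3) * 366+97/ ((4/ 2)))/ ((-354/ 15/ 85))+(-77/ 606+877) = -7207.13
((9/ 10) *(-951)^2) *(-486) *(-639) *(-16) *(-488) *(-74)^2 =54039823163118457344/ 5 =10807964632623691468.80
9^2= 81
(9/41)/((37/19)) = 171/1517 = 0.11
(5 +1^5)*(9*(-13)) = -702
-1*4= -4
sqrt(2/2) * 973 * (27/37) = 26271/37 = 710.03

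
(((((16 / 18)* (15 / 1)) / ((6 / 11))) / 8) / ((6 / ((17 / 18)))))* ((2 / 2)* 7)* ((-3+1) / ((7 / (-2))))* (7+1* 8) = 4675 / 162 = 28.86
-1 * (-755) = 755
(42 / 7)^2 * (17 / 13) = 47.08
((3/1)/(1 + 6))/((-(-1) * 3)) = 1/7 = 0.14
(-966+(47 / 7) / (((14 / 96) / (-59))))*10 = -1804380 / 49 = -36824.08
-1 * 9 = -9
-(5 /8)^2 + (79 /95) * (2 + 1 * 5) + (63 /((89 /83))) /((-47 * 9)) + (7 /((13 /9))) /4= 6.50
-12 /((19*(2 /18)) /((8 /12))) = -72 /19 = -3.79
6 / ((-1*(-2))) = 3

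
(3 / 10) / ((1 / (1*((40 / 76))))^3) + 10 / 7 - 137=-6507091 / 48013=-135.53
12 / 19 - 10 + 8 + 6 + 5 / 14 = 1327 / 266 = 4.99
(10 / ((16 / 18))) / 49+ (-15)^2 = 44145 / 196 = 225.23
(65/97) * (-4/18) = -130/873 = -0.15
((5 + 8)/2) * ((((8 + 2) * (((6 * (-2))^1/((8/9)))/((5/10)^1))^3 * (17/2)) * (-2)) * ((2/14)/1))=21749715/7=3107102.14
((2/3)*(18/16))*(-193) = -579/4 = -144.75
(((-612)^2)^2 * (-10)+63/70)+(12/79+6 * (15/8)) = -2216474685369363/1580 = -1402832079347.70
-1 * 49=-49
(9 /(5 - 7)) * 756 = -3402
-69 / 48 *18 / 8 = -207 / 64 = -3.23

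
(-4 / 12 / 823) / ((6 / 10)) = -5 / 7407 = -0.00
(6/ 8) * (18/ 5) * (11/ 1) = 297/ 10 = 29.70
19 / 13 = 1.46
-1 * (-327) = 327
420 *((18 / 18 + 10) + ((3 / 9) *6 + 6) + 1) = 8400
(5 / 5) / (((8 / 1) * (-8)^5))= -1 / 262144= -0.00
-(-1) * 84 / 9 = 28 / 3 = 9.33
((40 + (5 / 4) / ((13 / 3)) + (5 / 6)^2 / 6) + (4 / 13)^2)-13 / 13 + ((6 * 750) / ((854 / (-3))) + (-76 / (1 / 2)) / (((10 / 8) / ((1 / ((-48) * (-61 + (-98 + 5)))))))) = 20296033783 / 857296440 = 23.67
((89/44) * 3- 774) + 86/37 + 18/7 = -763.04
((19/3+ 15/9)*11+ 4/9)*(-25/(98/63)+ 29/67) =-5838262/4221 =-1383.15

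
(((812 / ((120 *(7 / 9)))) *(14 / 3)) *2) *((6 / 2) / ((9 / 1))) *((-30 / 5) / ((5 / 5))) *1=-812 / 5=-162.40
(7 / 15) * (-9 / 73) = -21 / 365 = -0.06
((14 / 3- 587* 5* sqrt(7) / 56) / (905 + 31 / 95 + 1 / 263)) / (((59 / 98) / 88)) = -21.63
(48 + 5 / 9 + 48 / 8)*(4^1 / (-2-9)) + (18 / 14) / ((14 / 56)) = -10184 / 693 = -14.70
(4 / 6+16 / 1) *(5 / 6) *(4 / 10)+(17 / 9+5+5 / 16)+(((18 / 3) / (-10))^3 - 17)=-80263 / 18000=-4.46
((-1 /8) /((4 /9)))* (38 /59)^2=-3249 /27848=-0.12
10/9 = 1.11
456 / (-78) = -76 / 13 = -5.85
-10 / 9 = -1.11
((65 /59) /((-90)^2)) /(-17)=-13 /1624860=-0.00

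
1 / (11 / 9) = 9 / 11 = 0.82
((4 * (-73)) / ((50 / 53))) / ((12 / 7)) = -27083 / 150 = -180.55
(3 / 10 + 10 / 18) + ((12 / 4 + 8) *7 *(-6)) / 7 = -5863 / 90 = -65.14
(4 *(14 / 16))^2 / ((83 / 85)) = 4165 / 332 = 12.55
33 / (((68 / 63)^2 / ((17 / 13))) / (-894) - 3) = -58546719 / 5324197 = -11.00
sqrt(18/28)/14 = 3* sqrt(14)/196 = 0.06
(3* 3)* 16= 144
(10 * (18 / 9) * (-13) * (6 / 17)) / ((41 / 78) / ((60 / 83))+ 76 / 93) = -226324800 / 3808901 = -59.42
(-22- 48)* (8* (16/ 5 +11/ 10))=-2408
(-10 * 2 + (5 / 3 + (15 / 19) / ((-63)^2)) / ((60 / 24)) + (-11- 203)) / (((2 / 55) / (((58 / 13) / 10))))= -935515031 / 326781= -2862.82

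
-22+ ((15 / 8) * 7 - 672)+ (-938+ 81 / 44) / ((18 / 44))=-213787 / 72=-2969.26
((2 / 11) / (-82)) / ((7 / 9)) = -9 / 3157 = -0.00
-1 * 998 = -998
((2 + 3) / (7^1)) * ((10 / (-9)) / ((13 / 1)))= -50 / 819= -0.06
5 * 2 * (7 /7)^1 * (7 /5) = 14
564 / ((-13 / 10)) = -5640 / 13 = -433.85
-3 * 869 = -2607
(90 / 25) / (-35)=-18 / 175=-0.10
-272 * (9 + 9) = -4896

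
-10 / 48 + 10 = 235 / 24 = 9.79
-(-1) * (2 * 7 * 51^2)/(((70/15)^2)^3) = 1896129/537824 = 3.53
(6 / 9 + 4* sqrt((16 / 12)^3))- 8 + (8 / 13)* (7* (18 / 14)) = -70 / 39 + 32* sqrt(3) / 9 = 4.36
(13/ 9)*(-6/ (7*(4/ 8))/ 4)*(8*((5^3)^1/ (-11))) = 13000/ 231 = 56.28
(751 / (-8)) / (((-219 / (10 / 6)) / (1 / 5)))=751 / 5256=0.14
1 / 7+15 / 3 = 36 / 7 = 5.14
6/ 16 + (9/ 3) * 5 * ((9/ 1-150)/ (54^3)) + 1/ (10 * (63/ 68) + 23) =3767243/ 9596556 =0.39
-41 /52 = -0.79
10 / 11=0.91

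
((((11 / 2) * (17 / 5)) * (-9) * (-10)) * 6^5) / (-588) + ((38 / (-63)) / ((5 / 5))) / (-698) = -3425524211 / 153909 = -22256.82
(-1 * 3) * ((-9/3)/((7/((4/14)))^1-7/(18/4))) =162/413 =0.39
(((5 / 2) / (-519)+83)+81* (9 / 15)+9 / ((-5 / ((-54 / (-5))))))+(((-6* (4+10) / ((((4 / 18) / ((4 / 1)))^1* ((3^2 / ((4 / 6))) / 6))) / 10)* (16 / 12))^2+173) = 215730529 / 25950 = 8313.32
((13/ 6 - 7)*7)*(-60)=2030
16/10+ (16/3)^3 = 153.30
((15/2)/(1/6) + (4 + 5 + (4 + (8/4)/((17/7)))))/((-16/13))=-1625/34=-47.79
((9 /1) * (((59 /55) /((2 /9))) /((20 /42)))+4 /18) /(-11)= -8.31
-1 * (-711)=711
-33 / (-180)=11 / 60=0.18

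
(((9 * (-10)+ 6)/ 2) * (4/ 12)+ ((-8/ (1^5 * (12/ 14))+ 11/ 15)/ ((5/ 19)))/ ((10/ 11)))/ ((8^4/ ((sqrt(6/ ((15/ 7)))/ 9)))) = -12487 * sqrt(70)/ 46080000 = -0.00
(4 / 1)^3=64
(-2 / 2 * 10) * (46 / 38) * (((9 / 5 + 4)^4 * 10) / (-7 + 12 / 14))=455488964 / 20425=22300.56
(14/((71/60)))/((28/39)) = 1170/71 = 16.48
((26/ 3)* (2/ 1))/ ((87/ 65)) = 3380/ 261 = 12.95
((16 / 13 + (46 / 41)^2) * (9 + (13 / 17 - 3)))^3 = 244898438987086136000 / 51271964912864501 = 4776.46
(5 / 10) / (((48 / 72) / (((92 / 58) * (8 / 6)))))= 1.59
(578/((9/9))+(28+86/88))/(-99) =-26707/4356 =-6.13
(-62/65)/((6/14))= -434/195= -2.23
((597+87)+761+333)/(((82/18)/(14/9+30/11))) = 753872/451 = 1671.56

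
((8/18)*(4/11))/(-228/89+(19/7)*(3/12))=-39872/464607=-0.09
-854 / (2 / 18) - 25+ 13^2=-7542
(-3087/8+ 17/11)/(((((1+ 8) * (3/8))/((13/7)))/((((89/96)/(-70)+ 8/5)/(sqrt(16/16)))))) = -4688233199/13970880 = -335.57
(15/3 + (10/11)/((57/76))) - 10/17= 3155/561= 5.62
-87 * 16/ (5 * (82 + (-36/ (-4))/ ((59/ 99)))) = -82128/ 28645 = -2.87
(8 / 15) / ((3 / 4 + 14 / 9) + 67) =96 / 12475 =0.01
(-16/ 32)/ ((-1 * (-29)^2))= 1/ 1682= 0.00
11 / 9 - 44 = -385 / 9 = -42.78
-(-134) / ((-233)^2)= 134 / 54289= 0.00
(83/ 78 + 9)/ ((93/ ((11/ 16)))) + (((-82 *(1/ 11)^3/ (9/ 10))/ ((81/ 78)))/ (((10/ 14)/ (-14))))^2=2352227373330899/ 1349036445186144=1.74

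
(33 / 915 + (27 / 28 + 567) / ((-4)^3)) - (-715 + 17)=689.16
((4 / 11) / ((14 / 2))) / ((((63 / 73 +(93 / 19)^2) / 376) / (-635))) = -629204228 / 1259181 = -499.69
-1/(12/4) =-1/3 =-0.33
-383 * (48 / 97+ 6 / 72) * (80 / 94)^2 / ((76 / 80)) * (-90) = 61862160000 / 4071187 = 15195.12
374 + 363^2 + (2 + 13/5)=660738/5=132147.60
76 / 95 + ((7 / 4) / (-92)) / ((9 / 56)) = 1411 / 2070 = 0.68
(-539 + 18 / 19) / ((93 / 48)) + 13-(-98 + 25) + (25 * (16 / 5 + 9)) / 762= -85860823 / 448818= -191.30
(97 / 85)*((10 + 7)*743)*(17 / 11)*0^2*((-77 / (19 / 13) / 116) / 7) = 0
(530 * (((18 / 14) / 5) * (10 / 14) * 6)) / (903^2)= 3180 / 4439449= 0.00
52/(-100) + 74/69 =953/1725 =0.55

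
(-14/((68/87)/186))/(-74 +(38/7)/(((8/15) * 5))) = 51156/1105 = 46.30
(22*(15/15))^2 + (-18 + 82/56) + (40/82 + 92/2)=590017/1148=513.95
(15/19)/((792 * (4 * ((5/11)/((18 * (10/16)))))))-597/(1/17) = -10148.99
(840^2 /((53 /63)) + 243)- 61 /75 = 3334922692 /3975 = 838974.26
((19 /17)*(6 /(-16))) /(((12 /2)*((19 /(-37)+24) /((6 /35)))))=-2109 /4136440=-0.00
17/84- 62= -5191/84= -61.80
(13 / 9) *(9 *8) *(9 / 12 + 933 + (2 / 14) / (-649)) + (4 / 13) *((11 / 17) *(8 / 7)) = 13928419542 / 143429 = 97110.20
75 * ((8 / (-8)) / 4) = -75 / 4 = -18.75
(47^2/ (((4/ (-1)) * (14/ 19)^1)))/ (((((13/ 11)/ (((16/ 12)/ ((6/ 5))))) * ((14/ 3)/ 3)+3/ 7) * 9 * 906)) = -2308405/ 52316064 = -0.04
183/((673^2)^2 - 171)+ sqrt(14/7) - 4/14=-410289356459/1436012752090+ sqrt(2)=1.13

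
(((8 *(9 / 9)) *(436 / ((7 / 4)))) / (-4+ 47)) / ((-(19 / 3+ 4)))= -41856 / 9331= -4.49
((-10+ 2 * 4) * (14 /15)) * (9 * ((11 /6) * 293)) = -9024.40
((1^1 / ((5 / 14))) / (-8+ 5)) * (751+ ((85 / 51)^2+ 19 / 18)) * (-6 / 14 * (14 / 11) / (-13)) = -63406 / 2145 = -29.56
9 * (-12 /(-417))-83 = -11501 /139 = -82.74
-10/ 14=-5/ 7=-0.71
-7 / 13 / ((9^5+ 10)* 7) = -1 / 767767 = -0.00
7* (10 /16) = 35 /8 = 4.38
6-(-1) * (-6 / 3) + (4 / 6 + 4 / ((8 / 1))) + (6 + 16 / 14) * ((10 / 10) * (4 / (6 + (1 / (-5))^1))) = 10.09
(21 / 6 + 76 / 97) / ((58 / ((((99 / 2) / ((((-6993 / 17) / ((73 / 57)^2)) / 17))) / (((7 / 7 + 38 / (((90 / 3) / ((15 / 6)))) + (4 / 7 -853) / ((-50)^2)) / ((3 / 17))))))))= -15683913125 / 1372099614838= -0.01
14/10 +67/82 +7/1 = 3779/410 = 9.22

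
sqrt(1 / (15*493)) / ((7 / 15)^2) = 15*sqrt(7395) / 24157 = 0.05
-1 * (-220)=220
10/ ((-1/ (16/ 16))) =-10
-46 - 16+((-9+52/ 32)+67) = -19/ 8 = -2.38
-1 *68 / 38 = -34 / 19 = -1.79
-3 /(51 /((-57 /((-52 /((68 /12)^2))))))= -323 /156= -2.07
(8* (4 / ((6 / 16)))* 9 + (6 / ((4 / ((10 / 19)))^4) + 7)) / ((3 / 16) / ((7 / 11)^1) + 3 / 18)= 6787133430 / 4039951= 1680.00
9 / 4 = 2.25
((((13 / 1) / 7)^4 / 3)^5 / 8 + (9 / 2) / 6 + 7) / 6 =20207114058920621845867 / 930696994095346379664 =21.71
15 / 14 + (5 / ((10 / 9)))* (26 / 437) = 8193 / 6118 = 1.34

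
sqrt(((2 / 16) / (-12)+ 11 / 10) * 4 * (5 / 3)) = sqrt(1046) / 12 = 2.70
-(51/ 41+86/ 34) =-2630/ 697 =-3.77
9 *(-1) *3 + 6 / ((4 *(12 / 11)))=-205 / 8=-25.62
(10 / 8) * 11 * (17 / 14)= 935 / 56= 16.70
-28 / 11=-2.55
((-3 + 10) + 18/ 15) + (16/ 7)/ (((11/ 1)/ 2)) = 3317/ 385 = 8.62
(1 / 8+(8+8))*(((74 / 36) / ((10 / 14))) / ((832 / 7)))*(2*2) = 77959 / 49920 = 1.56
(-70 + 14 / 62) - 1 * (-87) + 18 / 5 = 3228 / 155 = 20.83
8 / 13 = 0.62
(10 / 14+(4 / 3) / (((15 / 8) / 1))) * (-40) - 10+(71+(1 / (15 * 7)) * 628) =3139 / 315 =9.97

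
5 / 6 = 0.83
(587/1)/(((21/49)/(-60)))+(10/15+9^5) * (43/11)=4905467/33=148650.52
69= 69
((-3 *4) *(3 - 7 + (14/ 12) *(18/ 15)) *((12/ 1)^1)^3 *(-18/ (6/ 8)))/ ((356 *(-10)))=808704/ 2225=363.46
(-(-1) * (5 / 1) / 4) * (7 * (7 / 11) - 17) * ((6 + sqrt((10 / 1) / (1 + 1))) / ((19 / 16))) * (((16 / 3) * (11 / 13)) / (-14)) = 35.06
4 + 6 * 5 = 34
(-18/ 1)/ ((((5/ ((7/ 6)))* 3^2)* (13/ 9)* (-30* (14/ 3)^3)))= 27/ 254800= 0.00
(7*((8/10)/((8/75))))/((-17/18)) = -945/17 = -55.59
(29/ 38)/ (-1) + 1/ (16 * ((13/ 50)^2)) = 2073/ 12844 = 0.16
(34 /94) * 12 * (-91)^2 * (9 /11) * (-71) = -1079478036 /517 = -2087965.25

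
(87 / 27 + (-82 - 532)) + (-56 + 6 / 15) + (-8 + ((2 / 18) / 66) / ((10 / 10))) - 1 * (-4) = -1991017 / 2970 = -670.38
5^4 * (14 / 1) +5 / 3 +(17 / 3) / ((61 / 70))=1602745 / 183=8758.17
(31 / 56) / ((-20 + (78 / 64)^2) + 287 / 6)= 11904 / 630469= 0.02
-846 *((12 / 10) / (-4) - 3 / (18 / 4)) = 817.80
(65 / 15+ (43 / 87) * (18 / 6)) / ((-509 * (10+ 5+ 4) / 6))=-0.00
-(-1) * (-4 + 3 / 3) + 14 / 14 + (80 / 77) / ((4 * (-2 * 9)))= -1396 / 693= -2.01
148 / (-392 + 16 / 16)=-148 / 391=-0.38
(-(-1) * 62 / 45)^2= 3844 / 2025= 1.90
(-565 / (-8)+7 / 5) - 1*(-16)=3521 / 40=88.02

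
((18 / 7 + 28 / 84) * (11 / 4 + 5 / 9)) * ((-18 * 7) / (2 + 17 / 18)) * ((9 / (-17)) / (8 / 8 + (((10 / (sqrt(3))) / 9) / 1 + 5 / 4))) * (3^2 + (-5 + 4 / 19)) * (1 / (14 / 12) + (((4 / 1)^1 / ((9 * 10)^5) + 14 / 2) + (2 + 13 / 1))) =7240.20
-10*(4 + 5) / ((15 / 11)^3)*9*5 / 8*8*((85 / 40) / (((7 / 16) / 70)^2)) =-86887680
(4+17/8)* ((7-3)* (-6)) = -147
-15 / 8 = -1.88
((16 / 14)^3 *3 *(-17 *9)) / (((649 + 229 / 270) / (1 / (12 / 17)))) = -89890560 / 60182437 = -1.49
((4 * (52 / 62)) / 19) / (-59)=-104 / 34751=-0.00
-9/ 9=-1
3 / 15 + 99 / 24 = 173 / 40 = 4.32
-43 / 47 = -0.91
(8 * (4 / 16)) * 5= 10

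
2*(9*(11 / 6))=33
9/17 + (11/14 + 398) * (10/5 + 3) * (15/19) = 7120719/4522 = 1574.68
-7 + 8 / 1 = 1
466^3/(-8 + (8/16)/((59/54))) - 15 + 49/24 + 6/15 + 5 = -143291770259/10680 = -13416832.42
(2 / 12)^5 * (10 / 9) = 5 / 34992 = 0.00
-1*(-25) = 25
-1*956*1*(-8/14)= 3824/7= 546.29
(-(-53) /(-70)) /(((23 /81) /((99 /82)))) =-425007 /132020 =-3.22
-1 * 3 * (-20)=60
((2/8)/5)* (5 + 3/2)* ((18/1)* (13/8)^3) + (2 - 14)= 134169/10240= 13.10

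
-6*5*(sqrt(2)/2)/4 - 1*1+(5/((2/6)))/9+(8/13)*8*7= 1370/39 - 15*sqrt(2)/4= 29.82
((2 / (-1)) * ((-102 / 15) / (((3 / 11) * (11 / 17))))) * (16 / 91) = 13.55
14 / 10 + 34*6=1027 / 5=205.40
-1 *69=-69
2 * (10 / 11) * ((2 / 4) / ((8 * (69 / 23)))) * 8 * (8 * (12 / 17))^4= 283115520 / 918731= 308.16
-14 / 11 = -1.27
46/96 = 23/48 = 0.48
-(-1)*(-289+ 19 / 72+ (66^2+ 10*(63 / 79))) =23179957 / 5688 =4075.24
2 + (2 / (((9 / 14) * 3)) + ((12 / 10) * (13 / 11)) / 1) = 6616 / 1485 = 4.46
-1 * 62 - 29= -91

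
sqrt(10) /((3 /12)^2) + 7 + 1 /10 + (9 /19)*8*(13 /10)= 457 /38 + 16*sqrt(10)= 62.62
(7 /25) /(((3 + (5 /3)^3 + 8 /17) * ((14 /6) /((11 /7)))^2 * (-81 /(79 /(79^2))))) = -561 /228969650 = -0.00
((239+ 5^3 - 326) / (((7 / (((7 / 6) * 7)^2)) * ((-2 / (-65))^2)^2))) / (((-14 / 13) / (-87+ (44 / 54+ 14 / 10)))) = 247286382513625 / 7776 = 31801232319.14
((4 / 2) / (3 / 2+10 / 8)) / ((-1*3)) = -8 / 33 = -0.24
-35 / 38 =-0.92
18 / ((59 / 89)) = 1602 / 59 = 27.15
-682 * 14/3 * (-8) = 76384/3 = 25461.33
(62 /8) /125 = 31 /500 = 0.06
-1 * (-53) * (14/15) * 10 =1484/3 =494.67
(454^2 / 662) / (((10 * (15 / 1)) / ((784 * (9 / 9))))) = 1627.34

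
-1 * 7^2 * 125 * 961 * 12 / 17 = -70633500 / 17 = -4154911.76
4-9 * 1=-5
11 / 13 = 0.85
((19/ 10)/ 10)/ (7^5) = 0.00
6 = 6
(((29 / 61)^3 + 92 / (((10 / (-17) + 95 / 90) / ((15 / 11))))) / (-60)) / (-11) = 95887900577 / 235647134580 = 0.41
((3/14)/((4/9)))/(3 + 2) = 0.10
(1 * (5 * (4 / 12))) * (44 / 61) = 220 / 183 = 1.20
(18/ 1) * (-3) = -54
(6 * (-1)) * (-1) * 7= 42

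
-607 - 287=-894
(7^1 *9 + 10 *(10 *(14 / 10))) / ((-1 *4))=-203 / 4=-50.75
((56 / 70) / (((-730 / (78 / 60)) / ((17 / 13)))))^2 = 289 / 83265625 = 0.00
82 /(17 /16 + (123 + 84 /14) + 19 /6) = 3936 /6395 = 0.62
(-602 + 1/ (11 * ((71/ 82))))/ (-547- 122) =470080/ 522489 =0.90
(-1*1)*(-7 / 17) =0.41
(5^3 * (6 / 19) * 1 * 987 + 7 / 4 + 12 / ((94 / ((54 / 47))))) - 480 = 38482.42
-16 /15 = -1.07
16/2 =8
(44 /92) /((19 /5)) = 55 /437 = 0.13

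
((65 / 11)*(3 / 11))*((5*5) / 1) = 4875 / 121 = 40.29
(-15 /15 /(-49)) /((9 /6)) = 2 /147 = 0.01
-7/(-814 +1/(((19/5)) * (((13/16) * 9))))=15561/1809442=0.01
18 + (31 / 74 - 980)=-71157 / 74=-961.58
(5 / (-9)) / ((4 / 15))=-25 / 12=-2.08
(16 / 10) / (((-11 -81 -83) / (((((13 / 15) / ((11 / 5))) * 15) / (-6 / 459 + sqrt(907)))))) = -2434536 * sqrt(907) / 40871521075 -31824 / 40871521075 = -0.00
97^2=9409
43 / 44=0.98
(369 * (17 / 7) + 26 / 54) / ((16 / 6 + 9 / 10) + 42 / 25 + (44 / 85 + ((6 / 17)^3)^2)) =204520035893900 / 1315281015909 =155.50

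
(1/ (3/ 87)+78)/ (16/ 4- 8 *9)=-1.57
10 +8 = 18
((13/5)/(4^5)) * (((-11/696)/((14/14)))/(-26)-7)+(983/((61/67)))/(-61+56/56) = -1566191869/86949888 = -18.01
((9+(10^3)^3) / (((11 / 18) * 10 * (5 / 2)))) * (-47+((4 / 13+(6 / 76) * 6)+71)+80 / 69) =2652654023873886 / 1562275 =1697943079.08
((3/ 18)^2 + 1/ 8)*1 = 11/ 72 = 0.15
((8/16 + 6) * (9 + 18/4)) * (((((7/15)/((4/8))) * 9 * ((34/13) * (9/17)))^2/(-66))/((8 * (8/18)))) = -2893401/57200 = -50.58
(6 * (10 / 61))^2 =3600 / 3721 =0.97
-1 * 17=-17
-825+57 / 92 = -824.38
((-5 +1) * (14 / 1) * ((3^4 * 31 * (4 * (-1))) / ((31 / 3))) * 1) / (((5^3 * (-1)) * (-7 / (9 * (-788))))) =-55147392 / 125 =-441179.14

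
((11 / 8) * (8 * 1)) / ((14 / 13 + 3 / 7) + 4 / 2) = 91 / 29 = 3.14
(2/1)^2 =4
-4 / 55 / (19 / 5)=-4 / 209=-0.02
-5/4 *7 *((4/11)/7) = -5/11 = -0.45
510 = 510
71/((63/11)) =781/63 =12.40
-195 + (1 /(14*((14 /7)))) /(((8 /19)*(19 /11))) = -43669 /224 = -194.95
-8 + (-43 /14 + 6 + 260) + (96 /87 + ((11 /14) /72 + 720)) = 28531687 /29232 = 976.04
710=710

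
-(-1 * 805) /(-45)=-161 /9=-17.89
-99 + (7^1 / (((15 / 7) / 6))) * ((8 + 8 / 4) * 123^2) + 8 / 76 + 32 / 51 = 2873264975 / 969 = 2965185.73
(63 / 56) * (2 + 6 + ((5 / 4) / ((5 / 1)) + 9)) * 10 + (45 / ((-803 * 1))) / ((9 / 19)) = 193.94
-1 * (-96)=96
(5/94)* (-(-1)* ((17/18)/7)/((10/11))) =187/23688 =0.01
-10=-10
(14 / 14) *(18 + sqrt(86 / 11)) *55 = 5 *sqrt(946) + 990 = 1143.79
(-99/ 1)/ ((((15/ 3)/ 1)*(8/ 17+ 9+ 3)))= -1683/ 1060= -1.59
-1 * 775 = -775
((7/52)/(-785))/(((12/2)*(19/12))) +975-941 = 13184853/387790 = 34.00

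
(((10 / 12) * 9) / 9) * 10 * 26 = 650 / 3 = 216.67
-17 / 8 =-2.12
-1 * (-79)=79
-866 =-866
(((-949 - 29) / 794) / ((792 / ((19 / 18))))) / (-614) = 3097 / 1158338016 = 0.00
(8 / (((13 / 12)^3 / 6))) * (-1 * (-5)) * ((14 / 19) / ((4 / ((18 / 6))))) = 4354560 / 41743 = 104.32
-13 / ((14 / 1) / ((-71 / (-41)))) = -923 / 574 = -1.61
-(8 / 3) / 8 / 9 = -1 / 27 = -0.04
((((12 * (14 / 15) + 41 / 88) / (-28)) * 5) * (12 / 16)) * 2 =-15399 / 4928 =-3.12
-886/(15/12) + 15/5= -3529/5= -705.80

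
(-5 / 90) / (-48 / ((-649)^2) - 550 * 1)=421201 / 4169890764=0.00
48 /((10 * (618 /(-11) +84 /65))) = -572 /6541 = -0.09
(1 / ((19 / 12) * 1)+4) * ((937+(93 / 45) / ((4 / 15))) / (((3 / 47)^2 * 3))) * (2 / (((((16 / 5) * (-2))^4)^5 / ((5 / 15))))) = 8757202243804931640625 / 487728568437811262225856558268416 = 0.00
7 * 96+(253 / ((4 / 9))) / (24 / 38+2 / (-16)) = 12570 / 7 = 1795.71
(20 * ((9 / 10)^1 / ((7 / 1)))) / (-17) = -18 / 119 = -0.15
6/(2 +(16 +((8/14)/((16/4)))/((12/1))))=504/1513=0.33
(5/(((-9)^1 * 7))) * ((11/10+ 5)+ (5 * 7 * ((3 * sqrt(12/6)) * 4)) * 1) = -100 * sqrt(2)/3-61/126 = -47.62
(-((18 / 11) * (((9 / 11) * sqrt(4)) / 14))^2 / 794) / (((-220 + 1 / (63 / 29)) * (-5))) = -118098 / 2813732928545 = -0.00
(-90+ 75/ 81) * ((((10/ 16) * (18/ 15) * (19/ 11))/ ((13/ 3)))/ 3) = -3515/ 396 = -8.88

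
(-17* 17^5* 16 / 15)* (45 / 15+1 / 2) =-1351703864 / 15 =-90113590.93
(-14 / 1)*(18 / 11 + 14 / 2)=-120.91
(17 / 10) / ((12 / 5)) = 17 / 24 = 0.71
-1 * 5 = -5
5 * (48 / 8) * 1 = 30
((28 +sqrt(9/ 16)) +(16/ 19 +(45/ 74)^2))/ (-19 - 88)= -779339/ 2783177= -0.28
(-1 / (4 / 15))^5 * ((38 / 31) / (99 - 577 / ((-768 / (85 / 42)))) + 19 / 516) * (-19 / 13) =12226598817159375 / 230143422386176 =53.13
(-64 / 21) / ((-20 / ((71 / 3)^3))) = 5726576 / 2835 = 2019.96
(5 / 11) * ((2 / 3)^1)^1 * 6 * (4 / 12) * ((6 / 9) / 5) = 8 / 99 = 0.08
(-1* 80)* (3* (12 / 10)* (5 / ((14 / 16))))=-11520 / 7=-1645.71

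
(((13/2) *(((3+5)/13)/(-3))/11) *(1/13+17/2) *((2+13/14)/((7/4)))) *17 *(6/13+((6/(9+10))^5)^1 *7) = -3225547632680/225550334009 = -14.30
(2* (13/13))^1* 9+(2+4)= 24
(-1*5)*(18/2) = -45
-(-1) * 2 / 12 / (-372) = -1 / 2232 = -0.00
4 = 4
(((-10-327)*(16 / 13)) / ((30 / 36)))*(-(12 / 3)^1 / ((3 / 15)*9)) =43136 / 39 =1106.05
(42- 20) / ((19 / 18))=396 / 19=20.84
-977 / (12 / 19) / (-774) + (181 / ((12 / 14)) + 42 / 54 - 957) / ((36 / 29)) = -4166957 / 6966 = -598.19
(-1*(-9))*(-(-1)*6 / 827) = 54 / 827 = 0.07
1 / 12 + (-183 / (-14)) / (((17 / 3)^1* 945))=1429 / 16660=0.09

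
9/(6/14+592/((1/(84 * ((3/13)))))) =273/348109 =0.00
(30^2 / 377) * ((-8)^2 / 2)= 76.39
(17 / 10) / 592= 17 / 5920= 0.00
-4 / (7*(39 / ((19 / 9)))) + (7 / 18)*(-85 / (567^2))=-47647 / 1535274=-0.03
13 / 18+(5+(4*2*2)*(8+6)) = 4135 / 18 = 229.72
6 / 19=0.32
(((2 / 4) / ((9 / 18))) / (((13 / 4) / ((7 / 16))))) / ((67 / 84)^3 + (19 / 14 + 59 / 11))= 11409552 / 612639989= 0.02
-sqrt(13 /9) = -sqrt(13) /3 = -1.20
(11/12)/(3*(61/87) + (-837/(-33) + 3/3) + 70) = 3509/376932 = 0.01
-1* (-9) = 9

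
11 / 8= 1.38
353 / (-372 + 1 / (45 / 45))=-353 / 371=-0.95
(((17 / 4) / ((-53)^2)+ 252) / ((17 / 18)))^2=649403726526801 / 9121396036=71195.65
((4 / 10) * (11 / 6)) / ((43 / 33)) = 121 / 215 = 0.56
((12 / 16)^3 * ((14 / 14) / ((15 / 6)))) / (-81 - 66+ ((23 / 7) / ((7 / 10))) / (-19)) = -25137 / 21933920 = -0.00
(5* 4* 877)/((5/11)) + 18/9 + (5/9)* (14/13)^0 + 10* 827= 421745/9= 46860.56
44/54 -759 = -20471/27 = -758.19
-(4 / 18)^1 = -2 / 9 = -0.22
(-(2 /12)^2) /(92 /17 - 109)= 17 /63396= 0.00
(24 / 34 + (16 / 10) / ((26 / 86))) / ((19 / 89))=589892 / 20995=28.10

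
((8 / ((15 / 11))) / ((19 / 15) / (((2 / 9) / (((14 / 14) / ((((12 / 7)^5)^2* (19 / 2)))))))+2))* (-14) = -8475799191552 / 206673689329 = -41.01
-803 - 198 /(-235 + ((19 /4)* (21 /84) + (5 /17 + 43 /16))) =-25181651 /31393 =-802.14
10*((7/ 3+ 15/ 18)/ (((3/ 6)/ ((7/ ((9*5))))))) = 266/ 27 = 9.85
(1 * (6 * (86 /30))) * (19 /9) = 1634 /45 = 36.31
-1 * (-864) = 864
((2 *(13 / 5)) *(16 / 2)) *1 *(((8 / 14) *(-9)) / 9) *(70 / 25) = -1664 / 25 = -66.56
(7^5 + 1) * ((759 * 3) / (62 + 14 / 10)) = 191359080 / 317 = 603656.40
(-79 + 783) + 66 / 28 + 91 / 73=723171 / 1022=707.60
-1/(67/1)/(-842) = 1/56414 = 0.00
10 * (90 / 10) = 90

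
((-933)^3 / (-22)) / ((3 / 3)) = 36916647.14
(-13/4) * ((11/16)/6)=-143/384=-0.37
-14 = -14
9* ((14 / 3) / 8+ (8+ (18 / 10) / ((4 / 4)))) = 93.45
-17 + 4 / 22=-185 / 11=-16.82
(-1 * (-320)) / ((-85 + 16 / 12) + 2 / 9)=-2880 / 751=-3.83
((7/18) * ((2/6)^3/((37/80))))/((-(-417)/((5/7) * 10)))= 2000/3749247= 0.00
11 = 11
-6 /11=-0.55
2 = 2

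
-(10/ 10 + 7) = -8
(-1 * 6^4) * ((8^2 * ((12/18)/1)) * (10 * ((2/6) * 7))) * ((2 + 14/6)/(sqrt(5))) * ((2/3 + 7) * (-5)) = 42864640 * sqrt(5) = 95848248.87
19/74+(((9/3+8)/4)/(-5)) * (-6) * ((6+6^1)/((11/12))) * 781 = 12483599/370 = 33739.46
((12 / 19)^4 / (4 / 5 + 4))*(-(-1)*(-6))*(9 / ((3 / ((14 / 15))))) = -72576 / 130321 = -0.56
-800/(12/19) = -3800/3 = -1266.67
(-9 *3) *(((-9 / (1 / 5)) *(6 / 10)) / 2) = 729 / 2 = 364.50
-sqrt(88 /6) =-2 * sqrt(33) /3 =-3.83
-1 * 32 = -32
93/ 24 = 31/ 8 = 3.88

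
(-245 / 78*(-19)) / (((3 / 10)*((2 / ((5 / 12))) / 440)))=6400625 / 351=18235.40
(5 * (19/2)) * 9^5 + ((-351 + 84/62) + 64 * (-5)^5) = 161477627/62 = 2604477.85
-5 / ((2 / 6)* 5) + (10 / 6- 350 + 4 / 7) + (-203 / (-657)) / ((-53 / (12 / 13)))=-370493386 / 1056237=-350.77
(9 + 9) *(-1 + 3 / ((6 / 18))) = 144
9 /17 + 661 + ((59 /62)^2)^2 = 166380669793 /251197712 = 662.35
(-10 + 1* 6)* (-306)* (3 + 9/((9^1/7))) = 12240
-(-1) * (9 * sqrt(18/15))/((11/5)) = 9 * sqrt(30)/11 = 4.48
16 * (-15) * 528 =-126720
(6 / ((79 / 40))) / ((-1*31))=-240 / 2449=-0.10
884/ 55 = 16.07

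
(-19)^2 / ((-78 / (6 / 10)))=-361 / 130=-2.78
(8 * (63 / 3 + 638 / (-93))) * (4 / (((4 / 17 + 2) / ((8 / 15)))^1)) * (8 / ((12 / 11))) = 12590336 / 15903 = 791.70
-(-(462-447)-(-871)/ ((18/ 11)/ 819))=-871841/ 2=-435920.50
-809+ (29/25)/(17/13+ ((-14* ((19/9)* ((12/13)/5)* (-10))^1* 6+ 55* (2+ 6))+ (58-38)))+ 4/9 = -1865273632/2306925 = -808.55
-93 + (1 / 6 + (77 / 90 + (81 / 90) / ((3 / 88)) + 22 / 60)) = -5869 / 90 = -65.21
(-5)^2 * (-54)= -1350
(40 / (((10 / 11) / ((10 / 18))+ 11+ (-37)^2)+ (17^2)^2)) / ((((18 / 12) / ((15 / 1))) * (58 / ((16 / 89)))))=35200 / 2410470749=0.00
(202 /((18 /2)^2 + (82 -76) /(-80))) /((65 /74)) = 119584 /42081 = 2.84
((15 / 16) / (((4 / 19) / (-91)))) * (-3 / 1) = 77805 / 64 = 1215.70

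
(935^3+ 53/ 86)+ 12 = 70296433335/ 86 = 817400387.62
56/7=8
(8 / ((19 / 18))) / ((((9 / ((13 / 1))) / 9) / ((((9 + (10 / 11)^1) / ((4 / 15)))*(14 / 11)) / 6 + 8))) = 3597516 / 2299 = 1564.82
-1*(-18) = 18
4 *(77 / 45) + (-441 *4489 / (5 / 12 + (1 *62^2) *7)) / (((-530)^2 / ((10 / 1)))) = 279258002926 / 40816300905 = 6.84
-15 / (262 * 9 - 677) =-0.01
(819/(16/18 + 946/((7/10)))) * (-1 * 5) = -257985/85196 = -3.03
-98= -98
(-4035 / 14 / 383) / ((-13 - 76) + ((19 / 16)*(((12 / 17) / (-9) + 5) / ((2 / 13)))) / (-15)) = 0.01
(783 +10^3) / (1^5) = 1783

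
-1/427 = -0.00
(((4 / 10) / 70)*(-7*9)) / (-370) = 9 / 9250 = 0.00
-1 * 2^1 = -2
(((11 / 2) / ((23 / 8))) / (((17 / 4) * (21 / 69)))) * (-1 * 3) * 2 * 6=-6336 / 119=-53.24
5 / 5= 1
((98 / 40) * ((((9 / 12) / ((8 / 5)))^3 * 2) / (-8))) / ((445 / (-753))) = 4981095 / 46661632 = 0.11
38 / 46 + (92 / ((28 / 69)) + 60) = 46294 / 161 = 287.54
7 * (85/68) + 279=287.75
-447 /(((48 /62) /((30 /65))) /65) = -69285 /4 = -17321.25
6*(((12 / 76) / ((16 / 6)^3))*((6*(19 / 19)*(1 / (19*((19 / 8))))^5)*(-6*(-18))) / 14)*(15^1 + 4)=10077696 / 42917463804607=0.00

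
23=23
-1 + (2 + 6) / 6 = 1 / 3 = 0.33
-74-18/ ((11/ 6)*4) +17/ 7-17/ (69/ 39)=-148117/ 1771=-83.63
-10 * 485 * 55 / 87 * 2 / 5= -106700 / 87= -1226.44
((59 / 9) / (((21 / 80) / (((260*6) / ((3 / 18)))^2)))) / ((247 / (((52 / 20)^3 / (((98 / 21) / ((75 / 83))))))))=2329480857600 / 77273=30146116.47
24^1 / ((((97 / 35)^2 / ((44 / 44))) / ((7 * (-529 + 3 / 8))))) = -108791025 / 9409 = -11562.44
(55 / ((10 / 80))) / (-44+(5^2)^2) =440 / 581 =0.76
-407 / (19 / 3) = -1221 / 19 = -64.26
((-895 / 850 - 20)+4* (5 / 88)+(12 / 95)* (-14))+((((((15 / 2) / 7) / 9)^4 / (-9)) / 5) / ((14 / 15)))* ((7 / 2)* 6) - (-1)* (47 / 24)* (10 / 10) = -2281470566513 / 110558558880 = -20.64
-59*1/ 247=-59/ 247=-0.24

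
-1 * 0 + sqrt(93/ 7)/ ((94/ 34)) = 1.32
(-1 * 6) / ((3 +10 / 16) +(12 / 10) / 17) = -4080 / 2513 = -1.62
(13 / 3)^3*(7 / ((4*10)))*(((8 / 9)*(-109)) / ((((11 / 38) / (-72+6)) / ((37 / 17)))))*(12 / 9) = 18855146128 / 20655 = 912861.11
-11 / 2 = -5.50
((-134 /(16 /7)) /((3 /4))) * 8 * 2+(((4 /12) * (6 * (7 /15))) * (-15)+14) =-3752 /3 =-1250.67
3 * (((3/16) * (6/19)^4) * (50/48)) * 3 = 18225/1042568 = 0.02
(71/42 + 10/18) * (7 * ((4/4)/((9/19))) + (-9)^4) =8374253/567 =14769.41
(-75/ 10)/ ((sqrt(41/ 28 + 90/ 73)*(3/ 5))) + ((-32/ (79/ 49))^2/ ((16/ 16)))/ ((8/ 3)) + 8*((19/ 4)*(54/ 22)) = 16545090/ 68651- 25*sqrt(2817143)/ 5513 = 233.39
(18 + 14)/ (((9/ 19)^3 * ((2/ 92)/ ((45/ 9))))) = 50482240/ 729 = 69248.61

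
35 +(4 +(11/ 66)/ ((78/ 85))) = 18337/ 468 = 39.18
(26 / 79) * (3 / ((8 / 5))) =195 / 316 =0.62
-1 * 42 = -42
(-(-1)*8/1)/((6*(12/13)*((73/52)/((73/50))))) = 338/225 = 1.50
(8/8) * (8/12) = 2/3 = 0.67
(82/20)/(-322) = -0.01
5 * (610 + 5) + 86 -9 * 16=3017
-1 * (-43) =43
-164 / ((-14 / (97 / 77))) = 7954 / 539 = 14.76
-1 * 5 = -5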